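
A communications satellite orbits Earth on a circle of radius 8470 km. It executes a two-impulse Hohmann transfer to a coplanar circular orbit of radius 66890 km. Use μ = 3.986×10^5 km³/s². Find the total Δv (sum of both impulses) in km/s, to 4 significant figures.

Δv = 3.564 km/s

Transfer-ellipse semi-major axis a_t = (r₁ + r₂)/2 = (8470 + 66890)/2 = 37680 km.
Circular speed at r₁: v₁ = √(μ/r₁) = √(3.986×10^5/8470) = 6.860 km/s.
On the transfer ellipse at r₁, vis-viva gives v_p = √[μ(2/r₁ − 1/a_t)] = 9.140 km/s.
First burn Δv₁ = |v_p − v₁| = 2.280 km/s.
Circular speed at r₂: v₂ = √(μ/r₂) = 2.441 km/s.
Transfer-orbit speed at r₂: v_a = √[μ(2/r₂ − 1/a_t)] = 1.157 km/s.
Second burn Δv₂ = |v₂ − v_a| = 1.284 km/s.
Total Δv = Δv₁ + Δv₂ = 3.564 km/s.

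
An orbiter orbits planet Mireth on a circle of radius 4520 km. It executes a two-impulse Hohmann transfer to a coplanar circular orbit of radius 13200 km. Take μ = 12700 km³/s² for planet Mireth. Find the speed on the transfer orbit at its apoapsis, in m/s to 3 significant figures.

The Hohmann ellipse has a_t = (r₁ + r₂)/2 = 8860 km.
At apoapsis, r = 13200 km.
Vis-viva: v = √[μ(2/r − 1/a_t)] = √[12700 × (2/13200 − 1/8860)] = 0.7006 km/s.

v = 701 m/s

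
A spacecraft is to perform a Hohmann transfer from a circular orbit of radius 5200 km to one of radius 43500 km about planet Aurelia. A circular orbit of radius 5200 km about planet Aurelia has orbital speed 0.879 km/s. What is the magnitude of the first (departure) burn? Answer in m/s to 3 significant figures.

From the circular-orbit relation v² = μ/r at r = 5200 km: μ = v²r = (0.879)² × 5200 = 4017.73 km³/s².
The Hohmann ellipse has a_t = (r₁ + r₂)/2 = 24350 km.
On the circular orbit at r = 5200 km, v_c = √(μ/r) = 0.87900 km/s.
Vis-viva on the transfer ellipse at r = 5200 km gives v_t = √[μ(2/r − 1/a_t)] = 1.1749 km/s.
Δv₁ = |v_t − v_c| = |1.1749 − 0.87900| = 0.2959 km/s.

Δv₁ = 296 m/s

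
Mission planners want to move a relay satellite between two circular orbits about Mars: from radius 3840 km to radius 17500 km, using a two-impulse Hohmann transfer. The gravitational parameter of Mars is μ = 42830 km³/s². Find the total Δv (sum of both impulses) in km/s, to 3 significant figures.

Δv = 1.56 km/s

The Hohmann ellipse has a_t = (r₁ + r₂)/2 = 10670 km.
Circular speed at r₁: v₁ = √(μ/r₁) = √(42830/3840) = 3.3397 km/s.
On the transfer ellipse at r₁, v² = μ(2/r − 1/a) gives v_p = √[μ(2/r₁ − 1/a_t)] = 4.2771 km/s.
First burn Δv₁ = |v_p − v₁| = 0.9374 km/s.
At r₂, v₂ = √(μ/r₂) = 1.5644 km/s.
Transfer-orbit speed at r₂: v_a = √[μ(2/r₂ − 1/a_t)] = 0.93851 km/s.
Second burn Δv₂ = |v₂ − v_a| = 0.6259 km/s.
Total Δv = Δv₁ + Δv₂ = 1.563 km/s.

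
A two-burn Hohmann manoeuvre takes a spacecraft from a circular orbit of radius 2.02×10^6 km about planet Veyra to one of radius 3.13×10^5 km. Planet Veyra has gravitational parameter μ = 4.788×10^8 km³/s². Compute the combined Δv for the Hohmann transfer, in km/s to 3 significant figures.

Δv = 19.8 km/s

Transfer-ellipse semi-major axis a_t = (r₁ + r₂)/2 = (2.020×10^6 + 3.130×10^5)/2 = 1.1665×10^6 km.
Circular speed at r₁: v₁ = √(μ/r₁) = √(4.788×10^8/2.020×10^6) = 15.396 km/s.
Transfer-orbit speed at r₁ (vis-viva): v_a = √[μ(2/r₁ − 1/a_t)] = 7.9750 km/s.
First burn Δv₁ = |v_a − v₁| = 7.421 km/s.
At r₂, v₂ = √(μ/r₂) = 39.11 km/s.
Transfer-orbit speed at r₂: v_p = √[μ(2/r₂ − 1/a_t)] = 51.47 km/s.
Second burn Δv₂ = |v₂ − v_p| = 12.36 km/s.
Total Δv = Δv₁ + Δv₂ = 19.78 km/s.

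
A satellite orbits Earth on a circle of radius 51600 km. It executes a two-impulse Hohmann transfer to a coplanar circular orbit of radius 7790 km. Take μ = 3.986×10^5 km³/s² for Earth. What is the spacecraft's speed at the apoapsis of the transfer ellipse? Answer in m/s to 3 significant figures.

Transfer-ellipse semi-major axis a_t = (r₁ + r₂)/2 = (51600 + 7790)/2 = 29695 km.
The apoapsis of the transfer ellipse is at r = 51600 km.
Applying v² = μ(2/r − 1/a_t): v = 1.424 km/s.

v = 1420 m/s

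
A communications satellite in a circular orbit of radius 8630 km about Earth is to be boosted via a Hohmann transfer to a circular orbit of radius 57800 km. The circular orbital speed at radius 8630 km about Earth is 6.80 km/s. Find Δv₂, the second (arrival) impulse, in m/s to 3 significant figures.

From the circular-orbit relation v² = μ/r at r = 8630 km: μ = v²r = (6.80)² × 8630 = 3.99051×10^5 km³/s².
The Hohmann ellipse has a_t = (r₁ + r₂)/2 = 33215 km.
On the circular orbit at r = 57800 km, v_c = √(μ/r) = 2.6275 km/s.
Transfer-orbit speed at the same r (vis-viva, a = a_t): v_t = √[μ(2/r − 1/a_t)] = 1.3393 km/s.
Δv₂ = |v_t − v_c| = |1.3393 − 2.6275| = 1.288 km/s.

Δv₂ = 1290 m/s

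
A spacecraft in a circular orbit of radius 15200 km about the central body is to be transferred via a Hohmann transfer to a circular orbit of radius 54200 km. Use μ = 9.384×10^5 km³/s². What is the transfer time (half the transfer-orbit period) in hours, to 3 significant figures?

The Hohmann ellipse has a_t = (r₁ + r₂)/2 = 34700 km.
By Kepler's third law the transfer-orbit period is T = 2π√(a_t³/μ), so t = T/2 = 20960 s.
Converting: 20960 s ÷ 3600 s/hour = 5.82 hours.

t = 5.82 hours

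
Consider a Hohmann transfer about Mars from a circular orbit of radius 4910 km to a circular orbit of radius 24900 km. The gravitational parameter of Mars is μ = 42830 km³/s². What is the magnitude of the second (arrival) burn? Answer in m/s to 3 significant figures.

Δv₂ = 559 m/s

The Hohmann ellipse has a_t = (r₁ + r₂)/2 = 14905 km.
On the circular orbit at r = 24900 km, v_c = √(μ/r) = 1.31152 km/s.
Transfer-orbit speed at the same r (vis-viva, a = a_t): v_t = √[μ(2/r − 1/a_t)] = 0.752747 km/s.
Δv₂ = |v_t − v_c| = |0.752747 − 1.31152| = 0.5588 km/s.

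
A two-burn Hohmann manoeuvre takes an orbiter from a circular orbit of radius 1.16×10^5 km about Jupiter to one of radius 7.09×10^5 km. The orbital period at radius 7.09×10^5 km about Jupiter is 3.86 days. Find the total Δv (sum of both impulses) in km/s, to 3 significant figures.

Δv = 16.5 km/s

From Kepler's third law T² = 4π²r³/μ at r = 7.09×10^5 km, T = 3.86 days = 3.86 × 86400 s = 3.33504×10^5 s: μ = 4π²r³/T² = 1.26502×10^8 km³/s².
The Hohmann ellipse has a_t = (r₁ + r₂)/2 = 4.125×10^5 km.
At r₁ the circular-orbit speed is v₁ = √(μ/r₁) = 33.023 km/s.
On the transfer ellipse at r₁, v² = μ(2/r − 1/a) gives v_p = √[μ(2/r₁ − 1/a_t)] = 43.294 km/s.
First burn Δv₁ = |v_p − v₁| = 10.271 km/s.
Circular speed at r₂: v₂ = √(μ/r₂) = 13.3575 km/s.
Transfer-orbit speed at r₂: v_a = √[μ(2/r₂ − 1/a_t)] = 7.08341 km/s.
Second burn Δv₂ = |v₂ − v_a| = 6.2741 km/s.
Total Δv = Δv₁ + Δv₂ = 16.55 km/s.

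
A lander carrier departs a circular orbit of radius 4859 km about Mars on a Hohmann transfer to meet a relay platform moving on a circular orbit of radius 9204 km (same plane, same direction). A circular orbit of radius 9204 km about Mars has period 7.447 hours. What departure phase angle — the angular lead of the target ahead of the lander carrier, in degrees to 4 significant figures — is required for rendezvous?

φ = 59.81°

From Kepler's third law T² = 4π²r³/μ at r = 9204 km, T = 7.447 hours = 7.447 × 3600 s = 26809.2 s: μ = 4π²r³/T² = 42827.4 km³/s².
The Hohmann ellipse has a_t = (r₁ + r₂)/2 = 7031.5 km.
The half-period of the transfer ellipse is t = π√(a_t³/μ) = 8950.78 s.
Target angular speed ω₂ = √(μ/r₂³) = 2.34367×10^-4 rad/s.
Angle swept by the target during transfer: ω₂·t = 2.09777 rad = 120.19°.
The lander carrier traverses 180° on the transfer ellipse, so the target must lead by 180° − 120.19° = 59.81°.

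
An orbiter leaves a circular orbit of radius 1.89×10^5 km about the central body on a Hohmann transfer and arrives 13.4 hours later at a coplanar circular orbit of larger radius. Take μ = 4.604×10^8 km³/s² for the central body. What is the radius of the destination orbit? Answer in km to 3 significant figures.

r₂ = 7.65×10^5 km

Transfer time t = 13.4 hours = 48240 s, and t = π√(a_t³/μ).
So a_t = (μ t²/π²)^(1/3) = (4.604×10^8 × (48240)² / π²)^(1/3) = 4.7703×10^5 km.
Since a_t = (r₁ + r₂)/2, r₂ = 2a_t − r₁ = 2×4.7703×10^5 − 1.890×10^5 = 7.6506×10^5 km.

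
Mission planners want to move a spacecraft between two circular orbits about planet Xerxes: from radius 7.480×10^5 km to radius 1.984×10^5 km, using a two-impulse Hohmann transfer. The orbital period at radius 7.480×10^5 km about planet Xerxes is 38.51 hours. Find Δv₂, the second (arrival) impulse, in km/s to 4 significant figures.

From Kepler's third law T² = 4π²r³/μ at r = 7.480×10^5 km, T = 38.51 hours = 38.51 × 3600 s = 1.38636×10^5 s: μ = 4π²r³/T² = 8.59632×10^8 km³/s².
Semi-major axis of the transfer orbit: a_t = (7.480×10^5 + 1.984×10^5)/2 = 4.732×10^5 km.
On the circular orbit at r = 1.984×10^5 km, v_c = √(μ/r) = 65.8242 km/s.
Transfer-orbit speed at the same r (vis-viva, a = a_t): v_t = √[μ(2/r − 1/a_t)] = 82.7587 km/s.
Δv₂ = |v_t − v_c| = |82.7587 − 65.8242| = 16.93 km/s.

Δv₂ = 16.93 km/s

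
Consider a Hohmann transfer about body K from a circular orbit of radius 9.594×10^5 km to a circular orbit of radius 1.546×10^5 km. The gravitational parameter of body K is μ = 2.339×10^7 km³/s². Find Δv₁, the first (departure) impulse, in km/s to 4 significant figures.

Δv₁ = 2.336 km/s

The Hohmann ellipse has a_t = (r₁ + r₂)/2 = 5.570×10^5 km.
Circular speed at r = 9.594×10^5 km: v_c = √(μ/r) = 4.9376 km/s.
Vis-viva on the transfer ellipse at r = 9.594×10^5 km gives v_t = √[μ(2/r − 1/a_t)] = 2.6013 km/s.
Δv₁ = |v_t − v_c| = |2.6013 − 4.9376| = 2.336 km/s.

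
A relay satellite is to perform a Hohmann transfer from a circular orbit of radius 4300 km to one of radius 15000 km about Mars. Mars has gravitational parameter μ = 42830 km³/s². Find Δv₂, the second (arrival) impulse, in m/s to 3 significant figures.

Semi-major axis of the transfer orbit: a_t = (4300 + 15000)/2 = 9650 km.
On the circular orbit at r = 15000 km, v_c = √(μ/r) = 1.6898 km/s.
Vis-viva on the transfer ellipse at r = 15000 km gives v_t = √[μ(2/r − 1/a_t)] = 1.1280 km/s.
Δv₂ = |v_t − v_c| = |1.1280 − 1.6898| = 0.5618 km/s.

Δv₂ = 562 m/s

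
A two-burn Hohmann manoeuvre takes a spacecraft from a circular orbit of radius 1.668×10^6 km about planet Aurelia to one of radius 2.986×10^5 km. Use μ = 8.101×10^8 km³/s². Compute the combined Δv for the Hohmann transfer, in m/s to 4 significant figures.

Δv = 25650 m/s

Transfer-ellipse semi-major axis a_t = (r₁ + r₂)/2 = (1.668×10^6 + 2.986×10^5)/2 = 9.833×10^5 km.
At r₁ the circular-orbit speed is v₁ = √(μ/r₁) = 22.03796 km/s.
Transfer-orbit speed at r₁ (v² = μ(2/r − 1/a)): v_a = √[μ(2/r₁ − 1/a_t)] = 12.14432 km/s.
First burn Δv₁ = |v_a − v₁| = 9.8936 km/s.
At r₂, v₂ = √(μ/r₂) = 52.086 km/s.
Transfer-orbit speed at r₂: v_p = √[μ(2/r₂ − 1/a_t)] = 67.839 km/s.
Second burn Δv₂ = |v₂ − v_p| = 15.753 km/s.
Δv = Δv₁ + Δv₂ = 9.8936 + 15.753 = 25.65 km/s.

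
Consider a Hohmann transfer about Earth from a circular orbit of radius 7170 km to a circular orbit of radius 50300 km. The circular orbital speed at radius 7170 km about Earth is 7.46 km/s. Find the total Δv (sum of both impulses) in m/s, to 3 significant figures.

From the circular-orbit relation v² = μ/r at r = 7170 km: μ = v²r = (7.46)² × 7170 = 3.99022×10^5 km³/s².
The Hohmann ellipse has a_t = (r₁ + r₂)/2 = 28735 km.
At r₁ the circular-orbit speed is v₁ = √(μ/r₁) = 7.460 km/s.
Transfer-orbit speed at r₁ (v² = μ(2/r − 1/a)): v_p = √[μ(2/r₁ − 1/a_t)] = 9.870 km/s.
First burn Δv₁ = |v_p − v₁| = 2.410 km/s.
Circular speed at r₂: v₂ = √(μ/r₂) = 2.817 km/s.
Transfer-orbit speed at r₂: v_a = √[μ(2/r₂ − 1/a_t)] = 1.407 km/s.
Second burn Δv₂ = |v₂ − v_a| = 1.410 km/s.
Δv = Δv₁ + Δv₂ = 2.410 + 1.410 = 3.820 km/s.

Δv = 3820 m/s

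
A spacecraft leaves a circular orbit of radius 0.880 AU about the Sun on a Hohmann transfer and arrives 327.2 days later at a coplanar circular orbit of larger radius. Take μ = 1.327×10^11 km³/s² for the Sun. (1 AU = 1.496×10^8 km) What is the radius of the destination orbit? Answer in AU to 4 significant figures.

r₂ = 2.070 AU

In km: r₁ = 0.880 × 1.496×10^8 = 1.31648×10^8 km.
Transfer time t = 327.2 days = 2.827008×10^7 s, and t = π√(a_t³/μ).
So a_t = (μ t²/π²)^(1/3) = (1.327×10^11 × (2.827008×10^7)² / π²)^(1/3) = 2.2067×10^8 km.
Since a_t = (r₁ + r₂)/2, r₂ = 2a_t − r₁ = 2×2.2067×10^8 − 1.31648×10^8 = 3.09692×10^8 km.
In AU: r₂ = 3.09692×10^8 / 1.496×10^8 = 2.070 AU.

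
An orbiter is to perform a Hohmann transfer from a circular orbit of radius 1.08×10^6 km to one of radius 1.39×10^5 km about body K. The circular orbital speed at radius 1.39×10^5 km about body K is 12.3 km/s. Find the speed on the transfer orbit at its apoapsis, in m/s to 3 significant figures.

From the circular-orbit relation v² = μ/r at r = 1.39×10^5 km: μ = v²r = (12.3)² × 1.39×10^5 = 2.10293×10^7 km³/s².
The Hohmann ellipse has a_t = (r₁ + r₂)/2 = 6.095×10^5 km.
At apoapsis, r = 1.080×10^6 km.
From the vis-viva equation, v = √[μ(2/r − 1/a_t)] = 2.107 km/s.

v = 2110 m/s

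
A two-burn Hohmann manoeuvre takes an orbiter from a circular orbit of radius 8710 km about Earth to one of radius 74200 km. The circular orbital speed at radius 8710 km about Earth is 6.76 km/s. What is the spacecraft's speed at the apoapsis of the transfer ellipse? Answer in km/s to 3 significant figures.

v = 1.06 km/s

From the circular-orbit relation v² = μ/r at r = 8710 km: μ = v²r = (6.76)² × 8710 = 3.98026×10^5 km³/s².
Semi-major axis of the transfer orbit: a_t = (8710 + 74200)/2 = 41455 km.
The apoapsis of the transfer ellipse is at r = 74200 km.
From the vis-viva equation, v = √[μ(2/r − 1/a_t)] = 1.062 km/s.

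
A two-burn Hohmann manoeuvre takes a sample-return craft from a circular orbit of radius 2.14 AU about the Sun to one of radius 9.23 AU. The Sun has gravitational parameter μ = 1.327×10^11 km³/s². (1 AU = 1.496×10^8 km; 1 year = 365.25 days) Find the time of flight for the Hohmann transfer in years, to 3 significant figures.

In km: r₁ = 2.14 × 1.496×10^8 = 3.20144×10^8 km; r₂ = 9.23 × 1.496×10^8 = 1.380808×10^9 km.
The Hohmann ellipse has a_t = (r₁ + r₂)/2 = 8.50476×10^8 km.
Half the transfer-orbit period gives t = π√(a_t³/μ) = 2.139×10^8 s.
Converting: 2.139×10^8 s ÷ 3.15576×10^7 s/year (365.25 × 86400) = 6.78 years.

t = 6.78 years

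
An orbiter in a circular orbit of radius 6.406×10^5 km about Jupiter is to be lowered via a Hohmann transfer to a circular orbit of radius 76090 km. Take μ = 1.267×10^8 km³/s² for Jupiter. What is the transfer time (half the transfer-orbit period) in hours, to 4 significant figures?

Semi-major axis of the transfer orbit: a_t = (6.406×10^5 + 76090)/2 = 3.58345×10^5 km.
By Kepler's third law the transfer-orbit period is T = 2π√(a_t³/μ), so t = T/2 = 59870 s.
Converting: 59870 s ÷ 3600 s/hour = 16.63 hours.

t = 16.63 hours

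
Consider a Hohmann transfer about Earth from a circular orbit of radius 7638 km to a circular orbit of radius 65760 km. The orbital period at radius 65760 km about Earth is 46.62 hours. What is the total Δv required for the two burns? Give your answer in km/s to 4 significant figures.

Δv = 3.785 km/s

From Kepler's third law T² = 4π²r³/μ at r = 65760 km, T = 46.62 hours = 46.62 × 3600 s = 1.67832×10^5 s: μ = 4π²r³/T² = 3.98562×10^5 km³/s².
The Hohmann ellipse has a_t = (r₁ + r₂)/2 = 36699 km.
At r₁ the circular-orbit speed is v₁ = √(μ/r₁) = 7.224 km/s.
On the transfer ellipse at r₁, vis-viva equation gives v_p = √[μ(2/r₁ − 1/a_t)] = 9.670 km/s.
First burn Δv₁ = |v_p − v₁| = 2.446 km/s.
At r₂, v₂ = √(μ/r₂) = 2.462 km/s.
Transfer-orbit speed at r₂: v_a = √[μ(2/r₂ − 1/a_t)] = 1.123 km/s.
Second burn Δv₂ = |v₂ − v_a| = 1.339 km/s.
Total Δv = Δv₁ + Δv₂ = 3.785 km/s.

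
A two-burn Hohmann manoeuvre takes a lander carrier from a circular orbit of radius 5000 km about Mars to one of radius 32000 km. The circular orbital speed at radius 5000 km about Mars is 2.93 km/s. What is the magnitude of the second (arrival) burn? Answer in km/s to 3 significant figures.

Δv₂ = 0.556 km/s

From the circular-orbit relation v² = μ/r at r = 5000 km: μ = v²r = (2.93)² × 5000 = 42924.5 km³/s².
Transfer-ellipse semi-major axis a_t = (r₁ + r₂)/2 = (5000 + 32000)/2 = 18500 km.
On the circular orbit at r = 32000 km, v_c = √(μ/r) = 1.1582 km/s.
Vis-viva on the transfer ellipse at r = 32000 km gives v_t = √[μ(2/r − 1/a_t)] = 0.60211 km/s.
Δv₂ = |v_t − v_c| = |0.60211 − 1.1582| = 0.5561 km/s.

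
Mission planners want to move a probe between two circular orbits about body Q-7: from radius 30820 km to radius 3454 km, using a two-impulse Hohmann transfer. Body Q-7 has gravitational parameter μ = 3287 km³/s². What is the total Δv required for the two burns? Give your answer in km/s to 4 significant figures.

Transfer-ellipse semi-major axis a_t = (r₁ + r₂)/2 = (30820 + 3454)/2 = 17137 km.
Circular speed at r₁: v₁ = √(μ/r₁) = √(3287/30820) = 0.3266 km/s.
On the transfer ellipse at r₁, v² = μ(2/r − 1/a) gives v_a = √[μ(2/r₁ − 1/a_t)] = 0.1466 km/s.
First burn Δv₁ = |v_a − v₁| = 0.1800 km/s.
Circular speed at r₂: v₂ = √(μ/r₂) = 0.97553 km/s.
Transfer-orbit speed at r₂: v_p = √[μ(2/r₂ − 1/a_t)] = 1.3082 km/s.
Second burn Δv₂ = |v₂ − v_p| = 0.3327 km/s.
Total Δv = Δv₁ + Δv₂ = 0.5127 km/s.

Δv = 0.5127 km/s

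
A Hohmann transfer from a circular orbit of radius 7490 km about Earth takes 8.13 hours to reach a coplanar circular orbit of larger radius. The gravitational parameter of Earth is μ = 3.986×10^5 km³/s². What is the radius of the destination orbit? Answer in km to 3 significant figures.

r₂ = 57700 km

Transfer time t = 8.13 hours = 29268 s, and t = π√(a_t³/μ).
So a_t = (μ t²/π²)^(1/3) = (3.986×10^5 × (29268)² / π²)^(1/3) = 32584 km.
Since a_t = (r₁ + r₂)/2, r₂ = 2a_t − r₁ = 2×32584 − 7490 = 57678 km.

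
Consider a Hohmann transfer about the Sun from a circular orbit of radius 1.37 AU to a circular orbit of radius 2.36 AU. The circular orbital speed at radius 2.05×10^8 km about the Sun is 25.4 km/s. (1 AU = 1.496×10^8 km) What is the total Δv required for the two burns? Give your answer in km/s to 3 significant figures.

From the circular-orbit relation v² = μ/r at r = 2.05×10^8 km: μ = v²r = (25.4)² × 2.05×10^8 = 1.32258×10^11 km³/s².
In km: r₁ = 1.37 × 1.496×10^8 = 2.04952×10^8 km; r₂ = 2.36 × 1.496×10^8 = 3.53056×10^8 km.
Semi-major axis of the transfer orbit: a_t = (2.04952×10^8 + 3.53056×10^8)/2 = 2.79004×10^8 km.
Circular speed at r₁: v₁ = √(μ/r₁) = √(1.32258×10^11/2.04952×10^8) = 25.403 km/s.
On the transfer ellipse at r₁, v² = μ(2/r − 1/a) gives v_p = √[μ(2/r₁ − 1/a_t)] = 28.576 km/s.
First burn Δv₁ = |v_p − v₁| = 3.173 km/s.
At r₂, v₂ = √(μ/r₂) = 19.355 km/s.
Transfer-orbit speed at r₂: v_a = √[μ(2/r₂ − 1/a_t)] = 16.589 km/s.
Second burn Δv₂ = |v₂ − v_a| = 2.766 km/s.
Δv = Δv₁ + Δv₂ = 3.173 + 2.766 = 5.939 km/s.

Δv = 5.94 km/s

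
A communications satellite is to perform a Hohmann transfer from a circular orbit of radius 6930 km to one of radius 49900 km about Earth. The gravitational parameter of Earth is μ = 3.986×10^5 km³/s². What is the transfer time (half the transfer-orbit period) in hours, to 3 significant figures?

Semi-major axis of the transfer orbit: a_t = (6930 + 49900)/2 = 28415 km.
Half the transfer-orbit period gives t = π√(a_t³/μ) = 23830 s.
Converting: 23830 s ÷ 3600 s/hour = 6.62 hours.

t = 6.62 hours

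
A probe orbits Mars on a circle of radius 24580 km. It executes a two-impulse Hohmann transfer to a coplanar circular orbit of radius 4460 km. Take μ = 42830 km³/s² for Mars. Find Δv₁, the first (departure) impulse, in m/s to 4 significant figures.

Δv₁ = 588.4 m/s

The Hohmann ellipse has a_t = (r₁ + r₂)/2 = 14520 km.
On the circular orbit at r = 24580 km, v_c = √(μ/r) = 1.320 km/s.
Transfer-orbit speed at the same r (vis-viva, a = a_t): v_t = √[μ(2/r − 1/a_t)] = 0.7316 km/s.
Δv₁ = |v_t − v_c| = |0.7316 − 1.320| = 0.5884 km/s.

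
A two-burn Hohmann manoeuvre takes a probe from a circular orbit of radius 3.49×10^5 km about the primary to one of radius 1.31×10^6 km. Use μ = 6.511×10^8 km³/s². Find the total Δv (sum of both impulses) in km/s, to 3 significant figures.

Δv = 18.9 km/s

The Hohmann ellipse has a_t = (r₁ + r₂)/2 = 8.295×10^5 km.
At r₁ the circular-orbit speed is v₁ = √(μ/r₁) = 43.19 km/s.
Transfer-orbit speed at r₁ (vis-viva equation): v_p = √[μ(2/r₁ − 1/a_t)] = 54.28 km/s.
First burn Δv₁ = |v_p − v₁| = 11.09 km/s.
Circular speed at r₂: v₂ = √(μ/r₂) = 22.294 km/s.
Transfer-orbit speed at r₂: v_a = √[μ(2/r₂ − 1/a_t)] = 14.461 km/s.
Second burn Δv₂ = |v₂ − v_a| = 7.833 km/s.
Total Δv = Δv₁ + Δv₂ = 18.92 km/s.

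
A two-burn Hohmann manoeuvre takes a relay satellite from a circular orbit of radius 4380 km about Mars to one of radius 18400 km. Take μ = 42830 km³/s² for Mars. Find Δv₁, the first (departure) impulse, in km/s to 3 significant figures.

Transfer-ellipse semi-major axis a_t = (r₁ + r₂)/2 = (4380 + 18400)/2 = 11390 km.
Circular speed at r = 4380 km: v_c = √(μ/r) = 3.1271 km/s.
Transfer-orbit speed at the same r (vis-viva, a = a_t): v_t = √[μ(2/r − 1/a_t)] = 3.9745 km/s.
Δv₁ = |v_t − v_c| = |3.9745 − 3.1271| = 0.8474 km/s.

Δv₁ = 0.847 km/s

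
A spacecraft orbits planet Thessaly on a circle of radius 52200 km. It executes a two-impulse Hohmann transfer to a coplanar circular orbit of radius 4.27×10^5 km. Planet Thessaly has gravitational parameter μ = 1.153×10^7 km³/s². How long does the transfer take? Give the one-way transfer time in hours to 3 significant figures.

The Hohmann ellipse has a_t = (r₁ + r₂)/2 = 2.396×10^5 km.
By Kepler's third law the transfer-orbit period is T = 2π√(a_t³/μ), so t = T/2 = 1.085×10^5 s.
Converting: 1.085×10^5 s ÷ 3600 s/hour = 30.1 hours.

t = 30.1 hours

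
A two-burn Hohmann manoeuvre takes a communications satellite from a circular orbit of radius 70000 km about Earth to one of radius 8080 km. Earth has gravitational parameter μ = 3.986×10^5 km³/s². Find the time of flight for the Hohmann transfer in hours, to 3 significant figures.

t = 10.7 hours

Semi-major axis of the transfer orbit: a_t = (70000 + 8080)/2 = 39040 km.
By Kepler's third law the transfer-orbit period is T = 2π√(a_t³/μ), so t = T/2 = 38380 s.
Converting: 38380 s ÷ 3600 s/hour = 10.7 hours.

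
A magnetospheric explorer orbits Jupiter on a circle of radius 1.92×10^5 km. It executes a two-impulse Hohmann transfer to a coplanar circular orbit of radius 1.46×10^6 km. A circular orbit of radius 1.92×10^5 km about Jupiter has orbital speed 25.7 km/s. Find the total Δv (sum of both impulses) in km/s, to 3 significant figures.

From the circular-orbit relation v² = μ/r at r = 1.92×10^5 km: μ = v²r = (25.7)² × 1.92×10^5 = 1.26814×10^8 km³/s².
The Hohmann ellipse has a_t = (r₁ + r₂)/2 = 8.260×10^5 km.
Circular speed at r₁: v₁ = √(μ/r₁) = √(1.26814×10^8/1.920×10^5) = 25.700 km/s.
Transfer-orbit speed at r₁ (vis-viva equation): v_p = √[μ(2/r₁ − 1/a_t)] = 34.168 km/s.
First burn Δv₁ = |v_p − v₁| = 8.468 km/s.
Circular speed at r₂: v₂ = √(μ/r₂) = 9.31982 km/s.
Transfer-orbit speed at r₂: v_a = √[μ(2/r₂ − 1/a_t)] = 4.49333 km/s.
Second burn Δv₂ = |v₂ − v_a| = 4.826 km/s.
Total Δv = Δv₁ + Δv₂ = 13.29 km/s.

Δv = 13.3 km/s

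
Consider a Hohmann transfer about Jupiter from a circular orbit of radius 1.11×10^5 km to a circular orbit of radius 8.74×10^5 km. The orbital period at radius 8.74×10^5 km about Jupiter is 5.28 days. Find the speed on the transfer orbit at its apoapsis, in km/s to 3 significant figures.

From Kepler's third law T² = 4π²r³/μ at r = 8.74×10^5 km, T = 5.28 days = 5.28 × 86400 s = 4.56192×10^5 s: μ = 4π²r³/T² = 1.26648×10^8 km³/s².
The Hohmann ellipse has a_t = (r₁ + r₂)/2 = 4.925×10^5 km.
At apoapsis, r = 8.740×10^5 km.
Applying v² = μ(2/r − 1/a_t): v = 5.715 km/s.

v = 5.71 km/s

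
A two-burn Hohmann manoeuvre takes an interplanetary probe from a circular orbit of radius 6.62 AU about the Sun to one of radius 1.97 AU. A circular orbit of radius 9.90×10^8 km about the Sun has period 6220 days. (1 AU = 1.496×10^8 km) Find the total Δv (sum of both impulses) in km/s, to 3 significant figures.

Δv = 8.86 km/s

From Kepler's third law T² = 4π²r³/μ at r = 9.90×10^8 km, T = 6220 days = 6220 × 86400 s = 5.37408×10^8 s: μ = 4π²r³/T² = 1.32635×10^11 km³/s².
In km: r₁ = 6.62 × 1.496×10^8 = 9.90352×10^8 km; r₂ = 1.97 × 1.496×10^8 = 2.94712×10^8 km.
Semi-major axis of the transfer orbit: a_t = (9.90352×10^8 + 2.94712×10^8)/2 = 6.42532×10^8 km.
At r₁ the circular-orbit speed is v₁ = √(μ/r₁) = 11.573 km/s.
Transfer-orbit speed at r₁ (vis-viva equation): v_a = √[μ(2/r₁ − 1/a_t)] = 7.8376 km/s.
First burn Δv₁ = |v_a − v₁| = 3.735 km/s.
At r₂, v₂ = √(μ/r₂) = 21.2143 km/s.
Transfer-orbit speed at r₂: v_p = √[μ(2/r₂ − 1/a_t)] = 26.3377 km/s.
Second burn Δv₂ = |v₂ − v_p| = 5.123 km/s.
Total Δv = Δv₁ + Δv₂ = 8.858 km/s.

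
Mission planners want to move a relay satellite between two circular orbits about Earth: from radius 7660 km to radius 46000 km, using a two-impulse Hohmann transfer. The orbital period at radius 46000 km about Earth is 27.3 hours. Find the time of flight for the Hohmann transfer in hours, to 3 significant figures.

t = 6.08 hours

From Kepler's third law T² = 4π²r³/μ at r = 46000 km, T = 27.3 hours = 27.3 × 3600 s = 98280 s: μ = 4π²r³/T² = 3.97835×10^5 km³/s².
The Hohmann ellipse has a_t = (r₁ + r₂)/2 = 26830 km.
Half the transfer-orbit period gives t = π√(a_t³/μ) = 21890 s.
Converting: 21890 s ÷ 3600 s/hour = 6.08 hours.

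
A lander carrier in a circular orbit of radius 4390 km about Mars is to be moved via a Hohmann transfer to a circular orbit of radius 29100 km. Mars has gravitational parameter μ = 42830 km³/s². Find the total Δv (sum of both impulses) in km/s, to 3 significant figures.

Semi-major axis of the transfer orbit: a_t = (4390 + 29100)/2 = 16745 km.
Circular speed at r₁: v₁ = √(μ/r₁) = √(42830/4390) = 3.1235 km/s.
Transfer-orbit speed at r₁ (vis-viva): v_p = √[μ(2/r₁ − 1/a_t)] = 4.1176 km/s.
First burn Δv₁ = |v_p − v₁| = 0.9941 km/s.
At r₂, v₂ = √(μ/r₂) = 1.2132 km/s.
Transfer-orbit speed at r₂: v_a = √[μ(2/r₂ − 1/a_t)] = 0.62118 km/s.
Second burn Δv₂ = |v₂ − v_a| = 0.5920 km/s.
Total Δv = Δv₁ + Δv₂ = 1.586 km/s.

Δv = 1.59 km/s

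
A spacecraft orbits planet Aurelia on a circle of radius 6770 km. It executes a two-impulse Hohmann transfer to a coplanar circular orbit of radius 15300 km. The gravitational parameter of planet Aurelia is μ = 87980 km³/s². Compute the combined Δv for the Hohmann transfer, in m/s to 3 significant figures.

Semi-major axis of the transfer orbit: a_t = (6770 + 15300)/2 = 11035 km.
At r₁ the circular-orbit speed is v₁ = √(μ/r₁) = 3.6049 km/s.
Transfer-orbit speed at r₁ (vis-viva equation): v_p = √[μ(2/r₁ − 1/a_t)] = 4.2448 km/s.
First burn Δv₁ = |v_p − v₁| = 0.6399 km/s.
At r₂, v₂ = √(μ/r₂) = 2.3980 km/s.
Transfer-orbit speed at r₂: v_a = √[μ(2/r₂ − 1/a_t)] = 1.8783 km/s.
Second burn Δv₂ = |v₂ − v_a| = 0.5197 km/s.
Δv = Δv₁ + Δv₂ = 0.6399 + 0.5197 = 1.160 km/s.

Δv = 1160 m/s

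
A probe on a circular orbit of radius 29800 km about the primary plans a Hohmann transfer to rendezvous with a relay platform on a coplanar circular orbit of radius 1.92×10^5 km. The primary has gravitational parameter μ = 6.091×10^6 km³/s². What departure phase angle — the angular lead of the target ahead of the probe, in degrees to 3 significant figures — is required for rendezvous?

φ = 101°

The Hohmann ellipse has a_t = (r₁ + r₂)/2 = 1.109×10^5 km.
Transfer time t = π√(a_t³/μ) = 47011 s.
Target angular speed ω₂ = √(μ/r₂³) = 2.9335×10^-5 rad/s.
Angle swept by the target during transfer: ω₂·t = 1.3791 rad = 79.02°.
Arrival is 180° from departure on the ellipse, so φ = 180° − 79.02° = 101°.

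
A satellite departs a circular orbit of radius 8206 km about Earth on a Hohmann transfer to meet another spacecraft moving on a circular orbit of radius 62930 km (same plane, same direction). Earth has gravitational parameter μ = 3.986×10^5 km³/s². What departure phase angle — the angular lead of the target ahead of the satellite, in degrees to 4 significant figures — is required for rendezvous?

Transfer-ellipse semi-major axis a_t = (r₁ + r₂)/2 = (8206 + 62930)/2 = 35568 km.
The half-period of the transfer ellipse is t = π√(a_t³/μ) = 33380 s.
The target's mean motion on its circular orbit is ω₂ = √(μ/r₂³) = 3.999×10^-5 rad/s.
Angle swept by the target during transfer: ω₂·t = 1.3349 rad = 76.48°.
Arrival is 180° from departure on the ellipse, so φ = 180° − 76.48° = 103.5°.

φ = 103.5°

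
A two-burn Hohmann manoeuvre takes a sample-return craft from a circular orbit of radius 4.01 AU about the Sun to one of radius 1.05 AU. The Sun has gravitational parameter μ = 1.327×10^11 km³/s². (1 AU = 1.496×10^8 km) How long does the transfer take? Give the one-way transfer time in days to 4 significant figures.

t = 735.0 days

In km: r₁ = 4.01 × 1.496×10^8 = 5.99896×10^8 km; r₂ = 1.05 × 1.496×10^8 = 1.5708×10^8 km.
Transfer-ellipse semi-major axis a_t = (r₁ + r₂)/2 = (5.99896×10^8 + 1.5708×10^8)/2 = 3.78488×10^8 km.
Transfer time t = π√(a_t³/μ) = π√((3.78488×10^8)³ / 1.327×10^11) = 6.350×10^7 s.
Converting: 6.350×10^7 s ÷ 86400 s/day = 735.0 days.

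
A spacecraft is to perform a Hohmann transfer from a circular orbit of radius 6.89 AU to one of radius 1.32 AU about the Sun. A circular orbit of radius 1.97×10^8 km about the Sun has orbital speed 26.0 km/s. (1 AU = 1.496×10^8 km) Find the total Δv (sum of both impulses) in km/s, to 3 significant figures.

From the circular-orbit relation v² = μ/r at r = 1.97×10^8 km: μ = v²r = (26.0)² × 1.97×10^8 = 1.33172×10^11 km³/s².
In km: r₁ = 6.89 × 1.496×10^8 = 1.030744×10^9 km; r₂ = 1.32 × 1.496×10^8 = 1.97472×10^8 km.
Semi-major axis of the transfer orbit: a_t = (1.030744×10^9 + 1.97472×10^8)/2 = 6.14108×10^8 km.
Circular speed at r₁: v₁ = √(μ/r₁) = √(1.33172×10^11/1.030744×10^9) = 11.367 km/s.
On the transfer ellipse at r₁, vis-viva equation gives v_a = √[μ(2/r₁ − 1/a_t)] = 6.4456 km/s.
First burn Δv₁ = |v_a − v₁| = 4.921 km/s.
At r₂, v₂ = √(μ/r₂) = 25.969 km/s.
Transfer-orbit speed at r₂: v_p = √[μ(2/r₂ − 1/a_t)] = 33.644 km/s.
Second burn Δv₂ = |v₂ − v_p| = 7.675 km/s.
Δv = Δv₁ + Δv₂ = 4.921 + 7.675 = 12.60 km/s.

Δv = 12.6 km/s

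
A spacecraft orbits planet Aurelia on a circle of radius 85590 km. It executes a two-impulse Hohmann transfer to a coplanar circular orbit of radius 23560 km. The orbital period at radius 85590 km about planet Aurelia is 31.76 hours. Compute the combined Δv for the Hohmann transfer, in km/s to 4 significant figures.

From Kepler's third law T² = 4π²r³/μ at r = 85590 km, T = 31.76 hours = 31.76 × 3600 s = 1.14336×10^5 s: μ = 4π²r³/T² = 1.89349×10^6 km³/s².
The Hohmann ellipse has a_t = (r₁ + r₂)/2 = 54575 km.
Circular speed at r₁: v₁ = √(μ/r₁) = √(1.89349×10^6/85590) = 4.703 km/s.
Transfer-orbit speed at r₁ (vis-viva): v_a = √[μ(2/r₁ − 1/a_t)] = 3.090 km/s.
First burn Δv₁ = |v_a − v₁| = 1.613 km/s.
Circular speed at r₂: v₂ = √(μ/r₂) = 8.9649 km/s.
Transfer-orbit speed at r₂: v_p = √[μ(2/r₂ − 1/a_t)] = 11.227 km/s.
Second burn Δv₂ = |v₂ − v_p| = 2.262 km/s.
Δv = Δv₁ + Δv₂ = 1.613 + 2.262 = 3.875 km/s.

Δv = 3.875 km/s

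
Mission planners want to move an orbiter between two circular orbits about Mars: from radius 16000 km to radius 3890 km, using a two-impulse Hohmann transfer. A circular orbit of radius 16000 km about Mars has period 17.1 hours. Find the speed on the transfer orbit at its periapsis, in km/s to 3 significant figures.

v = 4.20 km/s

From Kepler's third law T² = 4π²r³/μ at r = 16000 km, T = 17.1 hours = 17.1 × 3600 s = 61560 s: μ = 4π²r³/T² = 42670.0 km³/s².
Transfer-ellipse semi-major axis a_t = (r₁ + r₂)/2 = (16000 + 3890)/2 = 9945 km.
At periapsis, r = 3890 km.
Vis-viva: v = √[μ(2/r − 1/a_t)] = √[42670.0 × (2/3890 − 1/9945)] = 4.201 km/s.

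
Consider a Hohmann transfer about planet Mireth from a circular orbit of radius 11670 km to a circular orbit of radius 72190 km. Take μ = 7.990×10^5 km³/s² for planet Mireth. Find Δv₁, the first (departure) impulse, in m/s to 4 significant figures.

Semi-major axis of the transfer orbit: a_t = (11670 + 72190)/2 = 41930 km.
On the circular orbit at r = 11670 km, v_c = √(μ/r) = 8.2744 km/s.
Transfer-orbit speed at the same r (vis-viva, a = a_t): v_t = √[μ(2/r − 1/a_t)] = 10.857 km/s.
Δv₁ = |v_t − v_c| = |10.857 − 8.2744| = 2.583 km/s.

Δv₁ = 2583 m/s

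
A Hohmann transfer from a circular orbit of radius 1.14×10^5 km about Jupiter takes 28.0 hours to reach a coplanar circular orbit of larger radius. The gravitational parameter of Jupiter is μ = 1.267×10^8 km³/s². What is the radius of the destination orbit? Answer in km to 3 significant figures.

r₂ = 9.00×10^5 km

Transfer time t = 28.0 hours = 1.008×10^5 s, and t = π√(a_t³/μ).
So a_t = (μ t²/π²)^(1/3) = (1.267×10^8 × (1.008×10^5)² / π²)^(1/3) = 5.0715×10^5 km.
Since a_t = (r₁ + r₂)/2, r₂ = 2a_t − r₁ = 2×5.0715×10^5 − 1.140×10^5 = 9.003×10^5 km.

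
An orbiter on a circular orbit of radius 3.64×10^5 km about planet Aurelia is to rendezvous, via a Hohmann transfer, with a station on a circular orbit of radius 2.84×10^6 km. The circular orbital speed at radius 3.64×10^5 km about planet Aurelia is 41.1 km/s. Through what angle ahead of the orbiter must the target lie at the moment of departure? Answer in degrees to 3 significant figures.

From the circular-orbit relation v² = μ/r at r = 3.64×10^5 km: μ = v²r = (41.1)² × 3.64×10^5 = 6.14872×10^8 km³/s².
The Hohmann ellipse has a_t = (r₁ + r₂)/2 = 1.602×10^6 km.
The half-period of the transfer ellipse is t = π√(a_t³/μ) = 2.569×10^5 s.
Target angular speed ω₂ = √(μ/r₂³) = 5.181×10^-6 rad/s.
Angle swept by the target during transfer: ω₂·t = 1.331 rad = 76.26°.
The orbiter traverses 180° on the transfer ellipse, so the target must lead by 180° − 76.26° = 104°.

φ = 104°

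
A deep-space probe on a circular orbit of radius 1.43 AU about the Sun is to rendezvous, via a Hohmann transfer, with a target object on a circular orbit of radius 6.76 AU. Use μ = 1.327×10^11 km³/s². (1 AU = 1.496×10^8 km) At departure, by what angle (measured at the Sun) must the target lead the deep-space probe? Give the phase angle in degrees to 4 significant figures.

φ = 95.13°

In km: r₁ = 1.43 × 1.496×10^8 = 2.13928×10^8 km; r₂ = 6.76 × 1.496×10^8 = 1.011296×10^9 km.
Transfer-ellipse semi-major axis a_t = (r₁ + r₂)/2 = (2.13928×10^8 + 1.011296×10^9)/2 = 6.12612×10^8 km.
The half-period of the transfer ellipse is t = π√(a_t³/μ) = 1.3077×10^8 s.
Target angular speed ω₂ = √(μ/r₂³) = 1.1327×10^-8 rad/s.
Angle swept by the target during transfer: ω₂·t = 1.4812 rad = 84.87°.
The deep-space probe traverses 180° on the transfer ellipse, so the target must lead by 180° − 84.87° = 95.13°.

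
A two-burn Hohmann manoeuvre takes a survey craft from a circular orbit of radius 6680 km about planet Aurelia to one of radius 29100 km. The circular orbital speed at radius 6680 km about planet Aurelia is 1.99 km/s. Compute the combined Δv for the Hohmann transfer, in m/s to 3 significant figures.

Δv = 919 m/s

From the circular-orbit relation v² = μ/r at r = 6680 km: μ = v²r = (1.99)² × 6680 = 26453.5 km³/s².
The Hohmann ellipse has a_t = (r₁ + r₂)/2 = 17890 km.
At r₁ the circular-orbit speed is v₁ = √(μ/r₁) = 1.990 km/s.
Transfer-orbit speed at r₁ (vis-viva equation): v_p = √[μ(2/r₁ − 1/a_t)] = 2.538 km/s.
First burn Δv₁ = |v_p − v₁| = 0.5480 km/s.
Circular speed at r₂: v₂ = √(μ/r₂) = 0.9534 km/s.
Transfer-orbit speed at r₂: v_a = √[μ(2/r₂ − 1/a_t)] = 0.5826 km/s.
Second burn Δv₂ = |v₂ − v_a| = 0.3708 km/s.
Total Δv = Δv₁ + Δv₂ = 0.9188 km/s.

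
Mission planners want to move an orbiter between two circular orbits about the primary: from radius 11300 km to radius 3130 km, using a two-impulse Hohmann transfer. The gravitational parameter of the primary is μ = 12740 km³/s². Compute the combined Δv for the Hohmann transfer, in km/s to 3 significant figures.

The Hohmann ellipse has a_t = (r₁ + r₂)/2 = 7215 km.
Circular speed at r₁: v₁ = √(μ/r₁) = √(12740/11300) = 1.06181 km/s.
Transfer-orbit speed at r₁ (vis-viva equation): v_a = √[μ(2/r₁ − 1/a_t)] = 0.699358 km/s.
First burn Δv₁ = |v_a − v₁| = 0.36245 km/s.
At r₂, v₂ = √(μ/r₂) = 2.01750 km/s.
Transfer-orbit speed at r₂: v_p = √[μ(2/r₂ − 1/a_t)] = 2.52484 km/s.
Second burn Δv₂ = |v₂ − v_p| = 0.50734 km/s.
Total Δv = Δv₁ + Δv₂ = 0.8698 km/s.

Δv = 0.870 km/s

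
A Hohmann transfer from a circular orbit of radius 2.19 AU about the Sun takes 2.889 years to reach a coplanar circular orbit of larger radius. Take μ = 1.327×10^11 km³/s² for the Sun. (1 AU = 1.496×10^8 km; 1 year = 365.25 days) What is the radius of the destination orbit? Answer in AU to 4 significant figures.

r₂ = 4.250 AU

In km: r₁ = 2.19 × 1.496×10^8 = 3.27624×10^8 km.
Transfer time t = 2.889 years × 365.25 × 86400 s = 9.11699064×10^7 s, and t = π√(a_t³/μ).
So a_t = (μ t²/π²)^(1/3) = (1.327×10^11 × (9.11699064×10^7)² / π²)^(1/3) = 4.8168×10^8 km.
Since a_t = (r₁ + r₂)/2, r₂ = 2a_t − r₁ = 2×4.8168×10^8 − 3.27624×10^8 = 6.35736×10^8 km.
In AU: r₂ = 6.35736×10^8 / 1.496×10^8 = 4.250 AU.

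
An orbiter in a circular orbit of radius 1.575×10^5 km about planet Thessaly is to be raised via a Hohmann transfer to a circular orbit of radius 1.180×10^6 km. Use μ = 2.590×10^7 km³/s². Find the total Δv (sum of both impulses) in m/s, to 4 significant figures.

Δv = 6622 m/s

Semi-major axis of the transfer orbit: a_t = (1.575×10^5 + 1.180×10^6)/2 = 6.6875×10^5 km.
At r₁ the circular-orbit speed is v₁ = √(μ/r₁) = 12.8236 km/s.
On the transfer ellipse at r₁, v² = μ(2/r − 1/a) gives v_p = √[μ(2/r₁ − 1/a_t)] = 17.0341 km/s.
First burn Δv₁ = |v_p − v₁| = 4.2105 km/s.
At r₂, v₂ = √(μ/r₂) = 4.6850 km/s.
Transfer-orbit speed at r₂: v_a = √[μ(2/r₂ − 1/a_t)] = 2.2736 km/s.
Second burn Δv₂ = |v₂ − v_a| = 2.4114 km/s.
Total Δv = Δv₁ + Δv₂ = 6.622 km/s.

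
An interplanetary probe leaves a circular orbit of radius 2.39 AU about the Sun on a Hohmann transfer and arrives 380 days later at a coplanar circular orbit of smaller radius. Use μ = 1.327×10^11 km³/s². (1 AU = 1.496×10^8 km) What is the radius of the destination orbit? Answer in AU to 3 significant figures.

In km: r₁ = 2.39 × 1.496×10^8 = 3.57544×10^8 km.
Transfer time t = 380 days = 3.2832×10^7 s, and t = π√(a_t³/μ).
So a_t = (μ t²/π²)^(1/3) = (1.327×10^11 × (3.2832×10^7)² / π²)^(1/3) = 2.43812×10^8 km.
Since a_t = (r₁ + r₂)/2, r₂ = 2a_t − r₁ = 2×2.43812×10^8 − 3.57544×10^8 = 1.3008×10^8 km.
In AU: r₂ = 1.3008×10^8 / 1.496×10^8 = 0.870 AU.

r₂ = 0.870 AU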